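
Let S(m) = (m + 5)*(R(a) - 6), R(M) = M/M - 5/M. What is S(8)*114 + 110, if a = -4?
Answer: -10895/2 ≈ -5447.5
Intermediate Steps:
R(M) = 1 - 5/M
S(m) = -75/4 - 15*m/4 (S(m) = (m + 5)*((-5 - 4)/(-4) - 6) = (5 + m)*(-¼*(-9) - 6) = (5 + m)*(9/4 - 6) = (5 + m)*(-15/4) = -75/4 - 15*m/4)
S(8)*114 + 110 = (-75/4 - 15/4*8)*114 + 110 = (-75/4 - 30)*114 + 110 = -195/4*114 + 110 = -11115/2 + 110 = -10895/2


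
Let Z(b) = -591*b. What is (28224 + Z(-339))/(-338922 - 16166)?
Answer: -228573/355088 ≈ -0.64371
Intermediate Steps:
(28224 + Z(-339))/(-338922 - 16166) = (28224 - 591*(-339))/(-338922 - 16166) = (28224 + 200349)/(-355088) = 228573*(-1/355088) = -228573/355088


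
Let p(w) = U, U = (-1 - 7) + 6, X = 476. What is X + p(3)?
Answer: 474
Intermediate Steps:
U = -2 (U = -8 + 6 = -2)
p(w) = -2
X + p(3) = 476 - 2 = 474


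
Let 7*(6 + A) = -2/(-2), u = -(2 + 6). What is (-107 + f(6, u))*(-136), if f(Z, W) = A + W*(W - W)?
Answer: 107440/7 ≈ 15349.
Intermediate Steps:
u = -8 (u = -1*8 = -8)
A = -41/7 (A = -6 + (-2/(-2))/7 = -6 + (-2*(-½))/7 = -6 + (⅐)*1 = -6 + ⅐ = -41/7 ≈ -5.8571)
f(Z, W) = -41/7 (f(Z, W) = -41/7 + W*(W - W) = -41/7 + W*0 = -41/7 + 0 = -41/7)
(-107 + f(6, u))*(-136) = (-107 - 41/7)*(-136) = -790/7*(-136) = 107440/7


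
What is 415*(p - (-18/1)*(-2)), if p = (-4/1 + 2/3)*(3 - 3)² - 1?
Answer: -15355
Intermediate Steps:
p = -1 (p = (-4*1 + 2*(⅓))*0² - 1 = (-4 + ⅔)*0 - 1 = -10/3*0 - 1 = 0 - 1 = -1)
415*(p - (-18/1)*(-2)) = 415*(-1 - (-18/1)*(-2)) = 415*(-1 - (-18)*(-2)) = 415*(-1 - 1*36) = 415*(-1 - 36) = 415*(-37) = -15355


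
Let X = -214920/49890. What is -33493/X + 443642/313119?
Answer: 1938172142501/249242724 ≈ 7776.2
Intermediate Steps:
X = -7164/1663 (X = -214920*1/49890 = -7164/1663 ≈ -4.3079)
-33493/X + 443642/313119 = -33493/(-7164/1663) + 443642/313119 = -33493*(-1663/7164) + 443642*(1/313119) = 55698859/7164 + 443642/313119 = 1938172142501/249242724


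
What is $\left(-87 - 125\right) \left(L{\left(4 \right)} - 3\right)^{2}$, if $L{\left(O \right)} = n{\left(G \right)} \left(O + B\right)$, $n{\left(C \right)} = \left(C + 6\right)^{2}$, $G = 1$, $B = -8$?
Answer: $-8395412$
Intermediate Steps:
$n{\left(C \right)} = \left(6 + C\right)^{2}$
$L{\left(O \right)} = -392 + 49 O$ ($L{\left(O \right)} = \left(6 + 1\right)^{2} \left(O - 8\right) = 7^{2} \left(-8 + O\right) = 49 \left(-8 + O\right) = -392 + 49 O$)
$\left(-87 - 125\right) \left(L{\left(4 \right)} - 3\right)^{2} = \left(-87 - 125\right) \left(\left(-392 + 49 \cdot 4\right) - 3\right)^{2} = \left(-87 - 125\right) \left(\left(-392 + 196\right) - 3\right)^{2} = - 212 \left(-196 - 3\right)^{2} = - 212 \left(-199\right)^{2} = \left(-212\right) 39601 = -8395412$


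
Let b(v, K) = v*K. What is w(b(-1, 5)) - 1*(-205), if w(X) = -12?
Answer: 193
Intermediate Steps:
b(v, K) = K*v
w(b(-1, 5)) - 1*(-205) = -12 - 1*(-205) = -12 + 205 = 193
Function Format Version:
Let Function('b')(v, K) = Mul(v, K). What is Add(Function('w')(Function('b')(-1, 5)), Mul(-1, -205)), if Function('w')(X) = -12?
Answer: 193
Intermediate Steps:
Function('b')(v, K) = Mul(K, v)
Add(Function('w')(Function('b')(-1, 5)), Mul(-1, -205)) = Add(-12, Mul(-1, -205)) = Add(-12, 205) = 193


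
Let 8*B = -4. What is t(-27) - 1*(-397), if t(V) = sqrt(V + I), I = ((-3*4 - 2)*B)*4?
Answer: 398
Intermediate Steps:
B = -1/2 (B = (1/8)*(-4) = -1/2 ≈ -0.50000)
I = 28 (I = ((-3*4 - 2)*(-1/2))*4 = ((-12 - 2)*(-1/2))*4 = -14*(-1/2)*4 = 7*4 = 28)
t(V) = sqrt(28 + V) (t(V) = sqrt(V + 28) = sqrt(28 + V))
t(-27) - 1*(-397) = sqrt(28 - 27) - 1*(-397) = sqrt(1) + 397 = 1 + 397 = 398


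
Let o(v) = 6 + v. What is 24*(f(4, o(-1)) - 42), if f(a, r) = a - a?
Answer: -1008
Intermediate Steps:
f(a, r) = 0
24*(f(4, o(-1)) - 42) = 24*(0 - 42) = 24*(-42) = -1008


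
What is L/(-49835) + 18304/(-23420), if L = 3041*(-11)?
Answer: -6437871/58356785 ≈ -0.11032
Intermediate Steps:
L = -33451
L/(-49835) + 18304/(-23420) = -33451/(-49835) + 18304/(-23420) = -33451*(-1/49835) + 18304*(-1/23420) = 33451/49835 - 4576/5855 = -6437871/58356785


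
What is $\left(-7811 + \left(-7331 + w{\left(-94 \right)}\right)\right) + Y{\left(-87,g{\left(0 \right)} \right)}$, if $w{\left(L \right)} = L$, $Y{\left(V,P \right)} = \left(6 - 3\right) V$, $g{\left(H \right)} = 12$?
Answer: $-15497$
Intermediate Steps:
$Y{\left(V,P \right)} = 3 V$
$\left(-7811 + \left(-7331 + w{\left(-94 \right)}\right)\right) + Y{\left(-87,g{\left(0 \right)} \right)} = \left(-7811 - 7425\right) + 3 \left(-87\right) = \left(-7811 - 7425\right) - 261 = -15236 - 261 = -15497$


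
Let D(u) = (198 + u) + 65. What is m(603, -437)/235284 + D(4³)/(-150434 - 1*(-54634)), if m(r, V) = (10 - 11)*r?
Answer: -11225439/1878350600 ≈ -0.0059762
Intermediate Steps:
D(u) = 263 + u
m(r, V) = -r
m(603, -437)/235284 + D(4³)/(-150434 - 1*(-54634)) = -1*603/235284 + (263 + 4³)/(-150434 - 1*(-54634)) = -603*1/235284 + (263 + 64)/(-150434 + 54634) = -201/78428 + 327/(-95800) = -201/78428 + 327*(-1/95800) = -201/78428 - 327/95800 = -11225439/1878350600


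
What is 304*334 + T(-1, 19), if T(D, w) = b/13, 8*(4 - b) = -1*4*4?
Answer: 1319974/13 ≈ 1.0154e+5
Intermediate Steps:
b = 6 (b = 4 - (-1*4)*4/8 = 4 - (-1)*4/2 = 4 - 1/8*(-16) = 4 + 2 = 6)
T(D, w) = 6/13
304*334 + T(-1, 19) = 304*334 + 6/13 = 101536 + 6/13 = 1319974/13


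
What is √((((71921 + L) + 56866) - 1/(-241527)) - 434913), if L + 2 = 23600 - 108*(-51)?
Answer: I*√16160042514526053/241527 ≈ 526.33*I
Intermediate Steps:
L = 29106 (L = -2 + (23600 - 108*(-51)) = -2 + (23600 - 1*(-5508)) = -2 + (23600 + 5508) = -2 + 29108 = 29106)
√((((71921 + L) + 56866) - 1/(-241527)) - 434913) = √((((71921 + 29106) + 56866) - 1/(-241527)) - 434913) = √(((101027 + 56866) - 1*(-1/241527)) - 434913) = √((157893 + 1/241527) - 434913) = √(38135422612/241527 - 434913) = √(-66907809539/241527) = I*√16160042514526053/241527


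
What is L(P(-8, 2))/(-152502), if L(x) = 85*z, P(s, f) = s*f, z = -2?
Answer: 85/76251 ≈ 0.0011147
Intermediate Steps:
P(s, f) = f*s
L(x) = -170 (L(x) = 85*(-2) = -170)
L(P(-8, 2))/(-152502) = -170/(-152502) = -170*(-1/152502) = 85/76251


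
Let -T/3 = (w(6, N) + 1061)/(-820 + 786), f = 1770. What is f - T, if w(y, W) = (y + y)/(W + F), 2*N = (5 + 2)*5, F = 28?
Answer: 5186655/3094 ≈ 1676.4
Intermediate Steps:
N = 35/2 (N = ((5 + 2)*5)/2 = (7*5)/2 = (½)*35 = 35/2 ≈ 17.500)
w(y, W) = 2*y/(28 + W) (w(y, W) = (y + y)/(W + 28) = (2*y)/(28 + W) = 2*y/(28 + W))
T = 289725/3094 (T = -3*(2*6/(28 + 35/2) + 1061)/(-820 + 786) = -3*(2*6/(91/2) + 1061)/(-34) = -3*(2*6*(2/91) + 1061)*(-1)/34 = -3*(24/91 + 1061)*(-1)/34 = -289725*(-1)/(91*34) = -3*(-96575/3094) = 289725/3094 ≈ 93.641)
f - T = 1770 - 1*289725/3094 = 1770 - 289725/3094 = 5186655/3094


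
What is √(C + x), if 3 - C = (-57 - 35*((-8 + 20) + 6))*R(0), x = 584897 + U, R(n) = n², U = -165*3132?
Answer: 2*√17030 ≈ 261.00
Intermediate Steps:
U = -516780
x = 68117 (x = 584897 - 516780 = 68117)
C = 3 (C = 3 - (-57 - 35*((-8 + 20) + 6))*0² = 3 - (-57 - 35*(12 + 6))*0 = 3 - (-57 - 35*18)*0 = 3 - (-57 - 630)*0 = 3 - (-687)*0 = 3 - 1*0 = 3 + 0 = 3)
√(C + x) = √(3 + 68117) = √68120 = 2*√17030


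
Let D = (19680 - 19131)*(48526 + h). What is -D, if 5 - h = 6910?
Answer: -22849929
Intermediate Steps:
h = -6905 (h = 5 - 1*6910 = 5 - 6910 = -6905)
D = 22849929 (D = (19680 - 19131)*(48526 - 6905) = 549*41621 = 22849929)
-D = -1*22849929 = -22849929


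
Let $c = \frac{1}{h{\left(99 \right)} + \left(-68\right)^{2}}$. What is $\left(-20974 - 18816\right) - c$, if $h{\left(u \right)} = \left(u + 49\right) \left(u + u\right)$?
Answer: $- \frac{1349995121}{33928} \approx -39790.0$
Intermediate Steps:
$h{\left(u \right)} = 2 u \left(49 + u\right)$ ($h{\left(u \right)} = \left(49 + u\right) 2 u = 2 u \left(49 + u\right)$)
$c = \frac{1}{33928}$ ($c = \frac{1}{2 \cdot 99 \left(49 + 99\right) + \left(-68\right)^{2}} = \frac{1}{2 \cdot 99 \cdot 148 + 4624} = \frac{1}{29304 + 4624} = \frac{1}{33928} \approx 2.9474 \cdot 10^{-5}$)
$\left(-20974 - 18816\right) - c = \left(-20974 - 18816\right) - \frac{1}{33928} = -39790 - \frac{1}{33928} = - \frac{1349995121}{33928}$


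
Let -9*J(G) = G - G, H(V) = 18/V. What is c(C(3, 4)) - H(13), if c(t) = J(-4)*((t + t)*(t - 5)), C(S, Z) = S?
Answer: -18/13 ≈ -1.3846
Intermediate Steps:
J(G) = 0 (J(G) = -(G - G)/9 = -⅑*0 = 0)
c(t) = 0 (c(t) = 0*((t + t)*(t - 5)) = 0*((2*t)*(-5 + t)) = 0*(2*t*(-5 + t)) = 0)
c(C(3, 4)) - H(13) = 0 - 18/13 = -18/13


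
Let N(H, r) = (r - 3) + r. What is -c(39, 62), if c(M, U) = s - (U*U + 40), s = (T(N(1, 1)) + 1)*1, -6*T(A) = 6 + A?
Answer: 23303/6 ≈ 3883.8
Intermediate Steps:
N(H, r) = -3 + 2*r (N(H, r) = (-3 + r) + r = -3 + 2*r)
T(A) = -1 - A/6 (T(A) = -(6 + A)/6 = -1 - A/6)
s = ⅙ (s = ((-1 - (-3 + 2*1)/6) + 1)*1 = ((-1 - (-3 + 2)/6) + 1)*1 = ((-1 - ⅙*(-1)) + 1)*1 = ((-1 + ⅙) + 1)*1 = (-⅚ + 1)*1 = (⅙)*1 = ⅙ ≈ 0.16667)
c(M, U) = -239/6 - U² (c(M, U) = ⅙ - (U*U + 40) = ⅙ - (U² + 40) = ⅙ - (40 + U²) = ⅙ + (-40 - U²) = -239/6 - U²)
-c(39, 62) = -(-239/6 - 1*62²) = -(-239/6 - 1*3844) = -(-239/6 - 3844) = -1*(-23303/6) = 23303/6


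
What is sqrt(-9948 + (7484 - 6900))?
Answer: 2*I*sqrt(2341) ≈ 96.768*I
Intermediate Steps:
sqrt(-9948 + (7484 - 6900)) = sqrt(-9948 + 584) = sqrt(-9364) = 2*I*sqrt(2341)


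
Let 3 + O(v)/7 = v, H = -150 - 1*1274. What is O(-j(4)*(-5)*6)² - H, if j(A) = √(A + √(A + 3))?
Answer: 1424 + 441*(1 - 10*√(4 + √7))² ≈ 2.7221e+5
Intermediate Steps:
j(A) = √(A + √(3 + A))
H = -1424 (H = -150 - 1274 = -1424)
O(v) = -21 + 7*v
O(-j(4)*(-5)*6)² - H = (-21 + 7*(-√(4 + √(3 + 4))*(-5)*6))² - 1*(-1424) = (-21 + 7*(-√(4 + √7)*(-5)*6))² + 1424 = (-21 + 7*(-(-5*√(4 + √7))*6))² + 1424 = (-21 + 7*(-(-30)*√(4 + √7)))² + 1424 = (-21 + 7*(30*√(4 + √7)))² + 1424 = (-21 + 210*√(4 + √7))² + 1424 = 1424 + (-21 + 210*√(4 + √7))²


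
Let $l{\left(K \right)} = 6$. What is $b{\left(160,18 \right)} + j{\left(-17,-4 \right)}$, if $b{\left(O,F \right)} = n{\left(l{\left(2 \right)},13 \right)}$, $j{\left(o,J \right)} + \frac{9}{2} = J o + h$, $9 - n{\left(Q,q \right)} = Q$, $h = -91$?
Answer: $- \frac{49}{2} \approx -24.5$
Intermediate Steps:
$n{\left(Q,q \right)} = 9 - Q$
$j{\left(o,J \right)} = - \frac{191}{2} + J o$ ($j{\left(o,J \right)} = - \frac{9}{2} + \left(J o - 91\right) = - \frac{9}{2} + \left(-91 + J o\right) = - \frac{191}{2} + J o$)
$b{\left(O,F \right)} = 3$ ($b{\left(O,F \right)} = 9 - 6 = 3$)
$b{\left(160,18 \right)} + j{\left(-17,-4 \right)} = 3 - \frac{55}{2} = - \frac{49}{2}$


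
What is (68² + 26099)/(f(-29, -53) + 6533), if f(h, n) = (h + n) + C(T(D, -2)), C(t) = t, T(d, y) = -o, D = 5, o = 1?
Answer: 10241/2150 ≈ 4.7633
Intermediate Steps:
T(d, y) = -1 (T(d, y) = -1*1 = -1)
f(h, n) = -1 + h + n (f(h, n) = (h + n) - 1 = -1 + h + n)
(68² + 26099)/(f(-29, -53) + 6533) = (68² + 26099)/((-1 - 29 - 53) + 6533) = (4624 + 26099)/(-83 + 6533) = 30723/6450 = 30723*(1/6450) = 10241/2150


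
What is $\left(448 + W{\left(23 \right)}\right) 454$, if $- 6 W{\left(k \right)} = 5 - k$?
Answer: $204754$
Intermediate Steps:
$W{\left(k \right)} = - \frac{5}{6} + \frac{k}{6}$ ($W{\left(k \right)} = - \frac{5 - k}{6} = - \frac{5}{6} + \frac{k}{6}$)
$\left(448 + W{\left(23 \right)}\right) 454 = \left(448 + \left(- \frac{5}{6} + \frac{1}{6} \cdot 23\right)\right) 454 = \left(448 + \left(- \frac{5}{6} + \frac{23}{6}\right)\right) 454 = \left(448 + 3\right) 454 = 451 \cdot 454 = 204754$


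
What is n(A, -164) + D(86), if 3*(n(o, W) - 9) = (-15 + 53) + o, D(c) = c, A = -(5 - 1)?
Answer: 319/3 ≈ 106.33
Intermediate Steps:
A = -4 (A = -1*4 = -4)
n(o, W) = 65/3 + o/3 (n(o, W) = 9 + ((-15 + 53) + o)/3 = 9 + (38 + o)/3 = 9 + (38/3 + o/3) = 65/3 + o/3)
n(A, -164) + D(86) = (65/3 + (1/3)*(-4)) + 86 = (65/3 - 4/3) + 86 = 61/3 + 86 = 319/3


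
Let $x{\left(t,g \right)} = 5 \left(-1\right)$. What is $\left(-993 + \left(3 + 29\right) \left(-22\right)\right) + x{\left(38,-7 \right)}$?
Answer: $-1702$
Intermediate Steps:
$x{\left(t,g \right)} = -5$
$\left(-993 + \left(3 + 29\right) \left(-22\right)\right) + x{\left(38,-7 \right)} = \left(-993 + \left(3 + 29\right) \left(-22\right)\right) - 5 = \left(-993 + 32 \left(-22\right)\right) - 5 = \left(-993 - 704\right) - 5 = -1697 - 5 = -1702$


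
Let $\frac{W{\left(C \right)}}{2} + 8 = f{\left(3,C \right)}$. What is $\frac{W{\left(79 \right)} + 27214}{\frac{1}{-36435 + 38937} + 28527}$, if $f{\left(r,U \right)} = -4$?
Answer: $\frac{13605876}{14274911} \approx 0.95313$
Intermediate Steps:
$W{\left(C \right)} = -24$ ($W{\left(C \right)} = -16 + 2 \left(-4\right) = -16 - 8 = -24$)
$\frac{W{\left(79 \right)} + 27214}{\frac{1}{-36435 + 38937} + 28527} = \frac{-24 + 27214}{\frac{1}{-36435 + 38937} + 28527} = \frac{27190}{\frac{1}{2502} + 28527} = \frac{27190}{\frac{71374555}{2502}} = 27190 \cdot \frac{2502}{71374555} = \frac{13605876}{14274911}$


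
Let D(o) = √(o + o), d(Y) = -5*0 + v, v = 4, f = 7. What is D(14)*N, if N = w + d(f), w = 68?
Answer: 144*√7 ≈ 380.99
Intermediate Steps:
d(Y) = 4 (d(Y) = -5*0 + 4 = 0 + 4 = 4)
N = 72 (N = 68 + 4 = 72)
D(o) = √2*√o (D(o) = √(2*o) = √2*√o)
D(14)*N = (√2*√14)*72 = (2*√7)*72 = 144*√7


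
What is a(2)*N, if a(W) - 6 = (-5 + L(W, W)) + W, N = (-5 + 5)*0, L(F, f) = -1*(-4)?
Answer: 0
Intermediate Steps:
L(F, f) = 4
N = 0 (N = 0*0 = 0)
a(W) = 5 + W (a(W) = 6 + ((-5 + 4) + W) = 6 + (-1 + W) = 5 + W)
a(2)*N = (5 + 2)*0 = 7*0 = 0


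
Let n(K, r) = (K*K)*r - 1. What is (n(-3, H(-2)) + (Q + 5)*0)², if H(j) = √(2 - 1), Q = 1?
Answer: 64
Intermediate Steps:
H(j) = 1 (H(j) = √1 = 1)
n(K, r) = -1 + r*K² (n(K, r) = K²*r - 1 = r*K² - 1 = -1 + r*K²)
(n(-3, H(-2)) + (Q + 5)*0)² = ((-1 + 1*(-3)²) + (1 + 5)*0)² = ((-1 + 1*9) + 6*0)² = ((-1 + 9) + 0)² = (8 + 0)² = 8² = 64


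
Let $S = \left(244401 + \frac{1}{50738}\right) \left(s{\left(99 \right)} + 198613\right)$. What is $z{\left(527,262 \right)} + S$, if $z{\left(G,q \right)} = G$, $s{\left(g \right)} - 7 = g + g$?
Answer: $\frac{1232713160267514}{25369} \approx 4.8591 \cdot 10^{10}$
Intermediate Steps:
$s{\left(g \right)} = 7 + 2 g$ ($s{\left(g \right)} = 7 + \left(g + g\right) = 7 + 2 g$)
$S = \frac{1232713146898051}{25369}$ ($S = \left(244401 + \frac{1}{50738}\right) \left(\left(7 + 2 \cdot 99\right) + 198613\right) = \left(244401 + \frac{1}{50738}\right) \left(\left(7 + 198\right) + 198613\right) = \frac{12400417939 \left(205 + 198613\right)}{50738} = \frac{12400417939}{50738} \cdot 198818 = \frac{1232713146898051}{25369} \approx 4.8591 \cdot 10^{10}$)
$z{\left(527,262 \right)} + S = 527 + \frac{1232713146898051}{25369} = \frac{1232713160267514}{25369}$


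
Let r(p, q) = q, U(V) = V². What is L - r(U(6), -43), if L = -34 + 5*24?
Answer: 129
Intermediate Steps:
L = 86 (L = -34 + 120 = 86)
L - r(U(6), -43) = 86 - 1*(-43) = 86 + 43 = 129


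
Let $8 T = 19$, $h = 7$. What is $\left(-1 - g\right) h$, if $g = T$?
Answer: $- \frac{189}{8} \approx -23.625$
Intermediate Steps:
$T = \frac{19}{8}$ ($T = \frac{1}{8} \cdot 19 = \frac{19}{8} \approx 2.375$)
$g = \frac{19}{8} \approx 2.375$
$\left(-1 - g\right) h = \left(-1 - \frac{19}{8}\right) 7 = \left(- \frac{27}{8}\right) 7 = - \frac{189}{8}$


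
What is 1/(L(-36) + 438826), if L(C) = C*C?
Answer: 1/440122 ≈ 2.2721e-6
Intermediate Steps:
L(C) = C**2
1/(L(-36) + 438826) = 1/((-36)**2 + 438826) = 1/(1296 + 438826) = 1/440122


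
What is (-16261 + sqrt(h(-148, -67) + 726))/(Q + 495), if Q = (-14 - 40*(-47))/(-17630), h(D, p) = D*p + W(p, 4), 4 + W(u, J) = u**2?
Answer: -143340715/4362492 + 8815*sqrt(15127)/4362492 ≈ -32.609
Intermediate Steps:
W(u, J) = -4 + u**2
h(D, p) = -4 + p**2 + D*p (h(D, p) = D*p + (-4 + p**2) = -4 + p**2 + D*p)
Q = -933/8815 (Q = (-14 + 1880)*(-1/17630) = 1866*(-1/17630) = -933/8815 ≈ -0.10584)
(-16261 + sqrt(h(-148, -67) + 726))/(Q + 495) = (-16261 + sqrt((-4 + (-67)**2 - 148*(-67)) + 726))/(-933/8815 + 495) = (-16261 + sqrt((-4 + 4489 + 9916) + 726))/(4362492/8815) = (-16261 + sqrt(14401 + 726))*(8815/4362492) = (-16261 + sqrt(15127))*(8815/4362492) = -143340715/4362492 + 8815*sqrt(15127)/4362492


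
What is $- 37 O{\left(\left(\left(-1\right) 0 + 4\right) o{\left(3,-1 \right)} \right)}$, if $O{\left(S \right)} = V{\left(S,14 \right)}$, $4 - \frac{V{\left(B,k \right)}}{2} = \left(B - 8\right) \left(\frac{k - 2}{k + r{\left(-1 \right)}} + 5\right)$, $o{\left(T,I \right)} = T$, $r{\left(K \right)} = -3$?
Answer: $\frac{16576}{11} \approx 1506.9$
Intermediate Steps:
$V{\left(B,k \right)} = 8 - 2 \left(-8 + B\right) \left(5 + \frac{-2 + k}{-3 + k}\right)$ ($V{\left(B,k \right)} = 8 - 2 \left(B - 8\right) \left(\frac{k - 2}{k - 3} + 5\right) = 8 - 2 \left(-8 + B\right) \left(\frac{-2 + k}{-3 + k} + 5\right) = 8 - 2 \left(-8 + B\right) \left(5 + \frac{-2 + k}{-3 + k}\right)$)
$O{\left(S \right)} = \frac{1160}{11} - \frac{134 S}{11}$ ($O{\left(S \right)} = \frac{2 \left(-148 + 17 S + 52 \cdot 14 - 6 S 14\right)}{-3 + 14} = \frac{2 \left(-148 + 17 S + 728 - 84 S\right)}{11} = 2 \cdot \frac{1}{11} \left(580 - 67 S\right) = \frac{1160}{11} - \frac{134 S}{11}$)
$- 37 O{\left(\left(\left(-1\right) 0 + 4\right) o{\left(3,-1 \right)} \right)} = - 37 \left(\frac{1160}{11} - \frac{134 \left(\left(-1\right) 0 + 4\right) 3}{11}\right) = - 37 \left(\frac{1160}{11} - \frac{134 \left(0 + 4\right) 3}{11}\right) = - 37 \left(\frac{1160}{11} - \frac{134 \cdot 4 \cdot 3}{11}\right) = - 37 \left(\frac{1160}{11} - \frac{1608}{11}\right) = \left(-37\right) \left(- \frac{448}{11}\right) = \frac{16576}{11}$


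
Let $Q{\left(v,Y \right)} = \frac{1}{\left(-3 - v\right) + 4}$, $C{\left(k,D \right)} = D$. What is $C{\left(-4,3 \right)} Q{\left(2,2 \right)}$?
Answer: $-3$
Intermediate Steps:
$Q{\left(v,Y \right)} = \frac{1}{1 - v}$
$C{\left(-4,3 \right)} Q{\left(2,2 \right)} = 3 \left(- \frac{1}{-1 + 2}\right) = 3 \left(- 1^{-1}\right) = 3 \left(\left(-1\right) 1\right) = 3 \left(-1\right) = -3$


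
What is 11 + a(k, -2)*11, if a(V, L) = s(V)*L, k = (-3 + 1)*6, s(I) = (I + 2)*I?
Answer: -2629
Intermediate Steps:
s(I) = I*(2 + I) (s(I) = (2 + I)*I = I*(2 + I))
k = -12 (k = -2*6 = -12)
a(V, L) = L*V*(2 + V) (a(V, L) = (V*(2 + V))*L = L*V*(2 + V))
11 + a(k, -2)*11 = 11 - 2*(-12)*(2 - 12)*11 = 11 - 2*(-12)*(-10)*11 = 11 - 240*11 = 11 - 2640 = -2629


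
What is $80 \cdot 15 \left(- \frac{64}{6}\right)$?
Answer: $-12800$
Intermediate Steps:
$80 \cdot 15 \left(- \frac{64}{6}\right) = 1200 \left(\left(-64\right) \frac{1}{6}\right) = 1200 \left(- \frac{32}{3}\right) = -12800$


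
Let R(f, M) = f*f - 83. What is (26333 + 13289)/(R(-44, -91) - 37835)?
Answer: -19811/17991 ≈ -1.1012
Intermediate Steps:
R(f, M) = -83 + f² (R(f, M) = f² - 83 = -83 + f²)
(26333 + 13289)/(R(-44, -91) - 37835) = (26333 + 13289)/((-83 + (-44)²) - 37835) = 39622/((-83 + 1936) - 37835) = 39622/(1853 - 37835) = 39622/(-35982) = 39622*(-1/35982) = -19811/17991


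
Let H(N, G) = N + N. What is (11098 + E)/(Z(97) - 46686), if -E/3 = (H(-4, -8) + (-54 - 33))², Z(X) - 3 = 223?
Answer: 15977/46460 ≈ 0.34389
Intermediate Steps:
H(N, G) = 2*N
Z(X) = 226 (Z(X) = 3 + 223 = 226)
E = -27075 (E = -3*(2*(-4) + (-54 - 33))² = -3*(-8 - 87)² = -3*(-95)² = -3*9025 = -27075)
(11098 + E)/(Z(97) - 46686) = (11098 - 27075)/(226 - 46686) = -15977/(-46460) = -15977*(-1/46460) = 15977/46460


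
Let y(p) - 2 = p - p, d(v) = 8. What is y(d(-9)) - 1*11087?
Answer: -11085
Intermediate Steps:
y(p) = 2 (y(p) = 2 + (p - p) = 2 + 0 = 2)
y(d(-9)) - 1*11087 = 2 - 1*11087 = 2 - 11087 = -11085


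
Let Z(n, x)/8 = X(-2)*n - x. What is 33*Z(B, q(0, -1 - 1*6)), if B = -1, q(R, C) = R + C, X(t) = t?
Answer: 2376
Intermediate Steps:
q(R, C) = C + R
Z(n, x) = -16*n - 8*x (Z(n, x) = 8*(-2*n - x) = 8*(-x - 2*n) = -16*n - 8*x)
33*Z(B, q(0, -1 - 1*6)) = 33*(-16*(-1) - 8*((-1 - 1*6) + 0)) = 33*(16 - 8*((-1 - 6) + 0)) = 33*(16 - 8*(-7 + 0)) = 33*(16 - 8*(-7)) = 33*(16 + 56) = 33*72 = 2376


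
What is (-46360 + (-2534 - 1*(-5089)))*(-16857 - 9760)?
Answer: 1165957685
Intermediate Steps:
(-46360 + (-2534 - 1*(-5089)))*(-16857 - 9760) = (-46360 + (-2534 + 5089))*(-26617) = (-46360 + 2555)*(-26617) = -43805*(-26617) = 1165957685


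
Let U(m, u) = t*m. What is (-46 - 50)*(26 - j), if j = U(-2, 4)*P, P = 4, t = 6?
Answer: -7104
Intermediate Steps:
U(m, u) = 6*m
j = -48 (j = (6*(-2))*4 = -12*4 = -48)
(-46 - 50)*(26 - j) = (-46 - 50)*(26 - 1*(-48)) = -96*(26 + 48) = -96*74 = -7104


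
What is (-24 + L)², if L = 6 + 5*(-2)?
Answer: 784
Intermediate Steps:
L = -4 (L = 6 - 10 = -4)
(-24 + L)² = (-24 - 4)² = (-28)² = 784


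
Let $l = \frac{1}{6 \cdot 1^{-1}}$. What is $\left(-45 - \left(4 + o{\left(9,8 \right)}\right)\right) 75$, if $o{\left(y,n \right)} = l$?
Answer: $- \frac{7375}{2} \approx -3687.5$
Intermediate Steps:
$l = \frac{1}{6}$ ($l = \frac{1}{6 \cdot 1} = \frac{1}{6} \approx 0.16667$)
$o{\left(y,n \right)} = \frac{1}{6}$
$\left(-45 - \left(4 + o{\left(9,8 \right)}\right)\right) 75 = \left(-45 - \frac{25}{6}\right) 75 = \left(- \frac{295}{6}\right) 75 = - \frac{7375}{2}$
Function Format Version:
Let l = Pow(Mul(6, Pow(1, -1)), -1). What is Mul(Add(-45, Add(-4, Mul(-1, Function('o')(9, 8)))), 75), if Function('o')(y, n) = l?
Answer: Rational(-7375, 2) ≈ -3687.5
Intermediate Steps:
l = Rational(1, 6) (l = Pow(Mul(6, 1), -1) = Pow(6, -1) = Rational(1, 6) ≈ 0.16667)
Function('o')(y, n) = Rational(1, 6)
Mul(Add(-45, Add(-4, Mul(-1, Function('o')(9, 8)))), 75) = Mul(Add(-45, Add(-4, Mul(-1, Rational(1, 6)))), 75) = Mul(Add(-45, Add(-4, Rational(-1, 6))), 75) = Mul(Add(-45, Rational(-25, 6)), 75) = Mul(Rational(-295, 6), 75) = Rational(-7375, 2)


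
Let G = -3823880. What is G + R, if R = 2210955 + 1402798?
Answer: -210127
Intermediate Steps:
R = 3613753
G + R = -3823880 + 3613753 = -210127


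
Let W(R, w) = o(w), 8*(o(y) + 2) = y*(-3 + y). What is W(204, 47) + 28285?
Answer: 57083/2 ≈ 28542.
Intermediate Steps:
o(y) = -2 + y*(-3 + y)/8 (o(y) = -2 + (y*(-3 + y))/8 = -2 + y*(-3 + y)/8)
W(R, w) = -2 - 3*w/8 + w²/8
W(204, 47) + 28285 = (-2 - 3/8*47 + (⅛)*47²) + 28285 = (-2 - 141/8 + (⅛)*2209) + 28285 = (-2 - 141/8 + 2209/8) + 28285 = 513/2 + 28285 = 57083/2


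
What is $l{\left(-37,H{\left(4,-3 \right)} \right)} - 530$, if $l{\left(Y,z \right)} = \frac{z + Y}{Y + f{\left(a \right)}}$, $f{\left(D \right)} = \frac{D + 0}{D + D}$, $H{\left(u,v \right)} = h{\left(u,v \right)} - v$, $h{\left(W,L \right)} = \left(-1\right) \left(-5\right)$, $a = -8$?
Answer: $- \frac{38632}{73} \approx -529.21$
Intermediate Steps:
$h{\left(W,L \right)} = 5$
$H{\left(u,v \right)} = 5 - v$
$f{\left(D \right)} = \frac{1}{2}$ ($f{\left(D \right)} = \frac{D}{2 D} = D \frac{1}{2 D} = \frac{1}{2}$)
$l{\left(Y,z \right)} = \frac{Y + z}{\frac{1}{2} + Y}$ ($l{\left(Y,z \right)} = \frac{z + Y}{Y + \frac{1}{2}} = \frac{Y + z}{\frac{1}{2} + Y}$)
$l{\left(-37,H{\left(4,-3 \right)} \right)} - 530 = \frac{2 \left(-37 + \left(5 - -3\right)\right)}{1 + 2 \left(-37\right)} - 530 = \frac{2 \left(-37 + \left(5 + 3\right)\right)}{1 - 74} - 530 = \frac{2 \left(-37 + 8\right)}{-73} - 530 = 2 \left(- \frac{1}{73}\right) \left(-29\right) - 530 = \frac{58}{73} - 530 = - \frac{38632}{73}$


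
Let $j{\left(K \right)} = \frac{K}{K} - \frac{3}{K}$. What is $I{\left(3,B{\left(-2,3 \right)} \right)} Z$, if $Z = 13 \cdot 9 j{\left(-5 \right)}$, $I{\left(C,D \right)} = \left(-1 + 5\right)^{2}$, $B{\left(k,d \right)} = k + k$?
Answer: $\frac{14976}{5} \approx 2995.2$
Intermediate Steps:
$B{\left(k,d \right)} = 2 k$
$j{\left(K \right)} = 1 - \frac{3}{K}$
$I{\left(C,D \right)} = 16$ ($I{\left(C,D \right)} = 4^{2} = 16$)
$Z = \frac{936}{5}$ ($Z = 13 \cdot 9 \frac{-3 - 5}{-5} = 117 \left(\left(- \frac{1}{5}\right) \left(-8\right)\right) = 117 \cdot \frac{8}{5} = \frac{936}{5} \approx 187.2$)
$I{\left(3,B{\left(-2,3 \right)} \right)} Z = 16 \cdot \frac{936}{5} = \frac{14976}{5}$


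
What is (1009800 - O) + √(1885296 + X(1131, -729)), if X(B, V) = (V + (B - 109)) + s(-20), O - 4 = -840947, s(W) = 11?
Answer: 1850743 + 20*√4714 ≈ 1.8521e+6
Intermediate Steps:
O = -840943 (O = 4 - 840947 = -840943)
X(B, V) = -98 + B + V (X(B, V) = (V + (B - 109)) + 11 = (V + (-109 + B)) + 11 = (-109 + B + V) + 11 = -98 + B + V)
(1009800 - O) + √(1885296 + X(1131, -729)) = (1009800 - 1*(-840943)) + √(1885296 + (-98 + 1131 - 729)) = (1009800 + 840943) + √(1885296 + 304) = 1850743 + √1885600 = 1850743 + 20*√4714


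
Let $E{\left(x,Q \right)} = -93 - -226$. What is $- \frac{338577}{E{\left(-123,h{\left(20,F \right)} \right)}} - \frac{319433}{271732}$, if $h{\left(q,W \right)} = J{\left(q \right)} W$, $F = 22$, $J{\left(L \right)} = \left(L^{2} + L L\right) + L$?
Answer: $- \frac{92044689953}{36140356} \approx -2546.9$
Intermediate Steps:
$J{\left(L \right)} = L + 2 L^{2}$ ($J{\left(L \right)} = \left(L^{2} + L^{2}\right) + L = 2 L^{2} + L = L + 2 L^{2}$)
$h{\left(q,W \right)} = W q \left(1 + 2 q\right)$ ($h{\left(q,W \right)} = q \left(1 + 2 q\right) W = W q \left(1 + 2 q\right)$)
$E{\left(x,Q \right)} = 133$ ($E{\left(x,Q \right)} = -93 + 226 = 133$)
$- \frac{338577}{E{\left(-123,h{\left(20,F \right)} \right)}} - \frac{319433}{271732} = - \frac{338577}{133} - \frac{319433}{271732} = - \frac{92044689953}{36140356}$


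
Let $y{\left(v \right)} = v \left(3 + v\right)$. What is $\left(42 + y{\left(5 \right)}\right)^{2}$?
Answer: $6724$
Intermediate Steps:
$\left(42 + y{\left(5 \right)}\right)^{2} = \left(42 + 5 \left(3 + 5\right)\right)^{2} = \left(42 + 5 \cdot 8\right)^{2} = \left(42 + 40\right)^{2} = 82^{2} = 6724$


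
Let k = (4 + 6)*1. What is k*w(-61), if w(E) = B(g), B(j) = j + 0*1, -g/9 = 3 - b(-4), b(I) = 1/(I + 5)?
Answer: -180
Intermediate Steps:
b(I) = 1/(5 + I)
g = -18 (g = -9*(3 - 1/(5 - 4)) = -9*(3 - 1/1) = -9*(3 - 1*1) = -9*(3 - 1) = -9*2 = -18)
B(j) = j (B(j) = j + 0 = j)
w(E) = -18
k = 10 (k = 10*1 = 10)
k*w(-61) = 10*(-18) = -180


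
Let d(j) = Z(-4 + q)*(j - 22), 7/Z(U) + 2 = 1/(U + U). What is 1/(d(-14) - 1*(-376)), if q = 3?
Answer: 5/2384 ≈ 0.0020973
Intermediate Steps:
Z(U) = 7/(-2 + 1/(2*U)) (Z(U) = 7/(-2 + 1/(U + U)) = 7/(-2 + 1/(2*U)))
d(j) = 308/5 - 14*j/5 (d(j) = (-14*(-4 + 3)/(-1 + 4*(-4 + 3)))*(j - 22) = (-14*(-1)/(-1 + 4*(-1)))*(-22 + j) = (-14*(-1)/(-1 - 4))*(-22 + j) = (-14*(-1)/(-5))*(-22 + j) = (-14*(-1)*(-1/5))*(-22 + j) = -14*(-22 + j)/5 = 308/5 - 14*j/5)
1/(d(-14) - 1*(-376)) = 1/((308/5 - 14/5*(-14)) - 1*(-376)) = 1/((308/5 + 196/5) + 376) = 1/(504/5 + 376) = 1/(2384/5) = 5/2384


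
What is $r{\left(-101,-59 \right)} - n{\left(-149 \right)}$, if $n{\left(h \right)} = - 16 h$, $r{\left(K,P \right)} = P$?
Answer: $-2443$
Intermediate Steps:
$r{\left(-101,-59 \right)} - n{\left(-149 \right)} = -59 - \left(-16\right) \left(-149\right) = -59 - 2384 = -2443$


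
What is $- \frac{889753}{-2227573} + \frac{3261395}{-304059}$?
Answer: $- \frac{6994458036908}{677313618807} \approx -10.327$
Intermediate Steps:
$- \frac{889753}{-2227573} + \frac{3261395}{-304059} = \left(-889753\right) \left(- \frac{1}{2227573}\right) + 3261395 \left(- \frac{1}{304059}\right) = \frac{889753}{2227573} - \frac{3261395}{304059} = - \frac{6994458036908}{677313618807}$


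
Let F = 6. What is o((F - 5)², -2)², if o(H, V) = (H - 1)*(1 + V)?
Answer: 0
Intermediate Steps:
o(H, V) = (1 + V)*(-1 + H) (o(H, V) = (-1 + H)*(1 + V) = (1 + V)*(-1 + H))
o((F - 5)², -2)² = (-1 + (6 - 5)² - 1*(-2) + (6 - 5)²*(-2))² = (-1 + 1² + 2 + 1²*(-2))² = (-1 + 1 + 2 + 1*(-2))² = (-1 + 1 + 2 - 2)² = 0² = 0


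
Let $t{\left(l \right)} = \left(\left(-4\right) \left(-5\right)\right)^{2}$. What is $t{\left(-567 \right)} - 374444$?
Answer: $-374044$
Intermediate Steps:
$t{\left(l \right)} = 400$ ($t{\left(l \right)} = 20^{2} = 400$)
$t{\left(-567 \right)} - 374444 = 400 - 374444 = -374044$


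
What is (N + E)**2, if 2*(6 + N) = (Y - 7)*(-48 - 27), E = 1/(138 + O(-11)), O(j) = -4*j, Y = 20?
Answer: 2016728464/8281 ≈ 2.4354e+5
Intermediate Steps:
E = 1/182 (E = 1/(138 - 4*(-11)) = 1/(138 + 44) = 1/182 ≈ 0.0054945)
N = -987/2 (N = -6 + ((20 - 7)*(-48 - 27))/2 = -6 + (13*(-75))/2 = -6 + (1/2)*(-975) = -6 - 975/2 = -987/2 ≈ -493.50)
(N + E)**2 = (-987/2 + 1/182)**2 = (-44908/91)**2 = 2016728464/8281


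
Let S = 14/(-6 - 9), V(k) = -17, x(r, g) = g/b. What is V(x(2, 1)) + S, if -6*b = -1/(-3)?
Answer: -269/15 ≈ -17.933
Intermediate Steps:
b = -1/18 (b = -(-1)/(6*(-3)) = -(-1)*(-1)/(6*3) = -⅙*⅓ = -1/18 ≈ -0.055556)
x(r, g) = -18*g (x(r, g) = g/(-1/18) = g*(-18) = -18*g)
S = -14/15 (S = 14/(-15) = 14*(-1/15) = -14/15 ≈ -0.93333)
V(x(2, 1)) + S = -17 - 14/15 = -269/15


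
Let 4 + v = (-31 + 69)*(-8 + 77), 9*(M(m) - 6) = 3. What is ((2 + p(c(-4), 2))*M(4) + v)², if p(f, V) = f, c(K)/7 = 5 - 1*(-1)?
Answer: 75516100/9 ≈ 8.3907e+6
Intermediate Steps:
c(K) = 42 (c(K) = 7*(5 - 1*(-1)) = 7*(5 + 1) = 7*6 = 42)
M(m) = 19/3 (M(m) = 6 + (⅑)*3 = 6 + ⅓ = 19/3)
v = 2618 (v = -4 + (-31 + 69)*(-8 + 77) = -4 + 38*69 = -4 + 2622 = 2618)
((2 + p(c(-4), 2))*M(4) + v)² = ((2 + 42)*(19/3) + 2618)² = (44*(19/3) + 2618)² = (836/3 + 2618)² = (8690/3)² = 75516100/9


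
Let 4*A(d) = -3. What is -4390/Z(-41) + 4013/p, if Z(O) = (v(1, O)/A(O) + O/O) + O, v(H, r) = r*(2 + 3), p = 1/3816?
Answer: 1071951243/70 ≈ 1.5314e+7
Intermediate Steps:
A(d) = -¾ (A(d) = (¼)*(-3) = -¾)
p = 1/3816 ≈ 0.00026205
v(H, r) = 5*r (v(H, r) = r*5 = 5*r)
Z(O) = 1 - 17*O/3 (Z(O) = ((5*O)/(-¾) + O/O) + O = ((5*O)*(-4/3) + 1) + O = (-20*O/3 + 1) + O = (1 - 20*O/3) + O = 1 - 17*O/3)
-4390/Z(-41) + 4013/p = -4390/(1 - 17/3*(-41)) + 4013/(1/3816) = -4390/(1 + 697/3) + 4013*3816 = -4390/700/3 + 15313608 = -4390*3/700 + 15313608 = -1317/70 + 15313608 = 1071951243/70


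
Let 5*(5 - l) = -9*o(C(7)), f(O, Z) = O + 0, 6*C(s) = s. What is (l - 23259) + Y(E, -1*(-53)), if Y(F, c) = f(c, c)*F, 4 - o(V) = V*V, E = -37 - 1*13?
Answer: -103597/4 ≈ -25899.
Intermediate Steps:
C(s) = s/6
f(O, Z) = O
E = -50 (E = -37 - 13 = -50)
o(V) = 4 - V**2 (o(V) = 4 - V*V = 4 - V**2)
Y(F, c) = F*c (Y(F, c) = c*F = F*c)
l = 39/4 (l = 5 - (-9)*(4 - ((1/6)*7)**2)/5 = 5 - (-9)*(4 - (7/6)**2)/5 = 5 - (-9)*(4 - 1*49/36)/5 = 5 - (-9)*(4 - 49/36)/5 = 5 - (-9)*95/(5*36) = 5 - 1/5*(-95/4) = 5 + 19/4 = 39/4 ≈ 9.7500)
(l - 23259) + Y(E, -1*(-53)) = (39/4 - 23259) - (-50)*(-53) = -92997/4 - 50*53 = -92997/4 - 2650 = -103597/4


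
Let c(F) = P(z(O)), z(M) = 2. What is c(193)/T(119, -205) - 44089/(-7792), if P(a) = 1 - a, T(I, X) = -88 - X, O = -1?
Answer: 5150621/911664 ≈ 5.6497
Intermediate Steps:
c(F) = -1 (c(F) = 1 - 1*2 = 1 - 2 = -1)
c(193)/T(119, -205) - 44089/(-7792) = -1/(-88 - 1*(-205)) - 44089/(-7792) = -1/(-88 + 205) - 44089*(-1/7792) = -1/117 + 44089/7792 = 5150621/911664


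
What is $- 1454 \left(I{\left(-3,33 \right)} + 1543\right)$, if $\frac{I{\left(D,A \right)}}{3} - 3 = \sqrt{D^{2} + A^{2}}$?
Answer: $-2256608 - 13086 \sqrt{122} \approx -2.4011 \cdot 10^{6}$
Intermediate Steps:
$I{\left(D,A \right)} = 9 + 3 \sqrt{A^{2} + D^{2}}$ ($I{\left(D,A \right)} = 9 + 3 \sqrt{D^{2} + A^{2}} = 9 + 3 \sqrt{A^{2} + D^{2}}$)
$- 1454 \left(I{\left(-3,33 \right)} + 1543\right) = - 1454 \left(\left(9 + 3 \sqrt{33^{2} + \left(-3\right)^{2}}\right) + 1543\right) = - 1454 \left(\left(9 + 3 \sqrt{1089 + 9}\right) + 1543\right) = - 1454 \left(\left(9 + 3 \sqrt{1098}\right) + 1543\right) = - 1454 \left(\left(9 + 3 \cdot 3 \sqrt{122}\right) + 1543\right) = - 1454 \left(\left(9 + 9 \sqrt{122}\right) + 1543\right) = - 1454 \left(1552 + 9 \sqrt{122}\right) = -2256608 - 13086 \sqrt{122}$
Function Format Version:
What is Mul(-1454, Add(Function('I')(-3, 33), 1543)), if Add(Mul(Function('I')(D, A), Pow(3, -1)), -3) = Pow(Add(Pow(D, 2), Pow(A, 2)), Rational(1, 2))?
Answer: Add(-2256608, Mul(-13086, Pow(122, Rational(1, 2)))) ≈ -2.4011e+6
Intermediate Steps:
Function('I')(D, A) = Add(9, Mul(3, Pow(Add(Pow(A, 2), Pow(D, 2)), Rational(1, 2)))) (Function('I')(D, A) = Add(9, Mul(3, Pow(Add(Pow(D, 2), Pow(A, 2)), Rational(1, 2)))) = Add(9, Mul(3, Pow(Add(Pow(A, 2), Pow(D, 2)), Rational(1, 2)))))
Mul(-1454, Add(Function('I')(-3, 33), 1543)) = Mul(-1454, Add(Add(9, Mul(3, Pow(Add(Pow(33, 2), Pow(-3, 2)), Rational(1, 2)))), 1543)) = Mul(-1454, Add(Add(9, Mul(3, Pow(Add(1089, 9), Rational(1, 2)))), 1543)) = Mul(-1454, Add(Add(9, Mul(3, Pow(1098, Rational(1, 2)))), 1543)) = Mul(-1454, Add(Add(9, Mul(3, Mul(3, Pow(122, Rational(1, 2))))), 1543)) = Mul(-1454, Add(Add(9, Mul(9, Pow(122, Rational(1, 2)))), 1543)) = Mul(-1454, Add(1552, Mul(9, Pow(122, Rational(1, 2))))) = Add(-2256608, Mul(-13086, Pow(122, Rational(1, 2))))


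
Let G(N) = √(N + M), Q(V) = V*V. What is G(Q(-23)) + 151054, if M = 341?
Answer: 151054 + √870 ≈ 1.5108e+5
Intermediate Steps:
Q(V) = V²
G(N) = √(341 + N) (G(N) = √(N + 341) = √(341 + N))
G(Q(-23)) + 151054 = √(341 + (-23)²) + 151054 = √(341 + 529) + 151054 = √870 + 151054 = 151054 + √870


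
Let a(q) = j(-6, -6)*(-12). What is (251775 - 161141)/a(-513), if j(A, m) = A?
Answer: 45317/36 ≈ 1258.8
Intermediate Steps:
a(q) = 72 (a(q) = -6*(-12) = 72)
(251775 - 161141)/a(-513) = (251775 - 161141)/72 = 90634*(1/72) = 45317/36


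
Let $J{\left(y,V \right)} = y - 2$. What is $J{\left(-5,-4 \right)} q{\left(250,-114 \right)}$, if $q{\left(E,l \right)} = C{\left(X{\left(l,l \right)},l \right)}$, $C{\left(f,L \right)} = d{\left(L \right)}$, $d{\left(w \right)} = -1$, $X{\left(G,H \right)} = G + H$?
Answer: $7$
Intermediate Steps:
$C{\left(f,L \right)} = -1$
$q{\left(E,l \right)} = -1$
$J{\left(y,V \right)} = -2 + y$
$J{\left(-5,-4 \right)} q{\left(250,-114 \right)} = \left(-2 - 5\right) \left(-1\right) = \left(-7\right) \left(-1\right) = 7$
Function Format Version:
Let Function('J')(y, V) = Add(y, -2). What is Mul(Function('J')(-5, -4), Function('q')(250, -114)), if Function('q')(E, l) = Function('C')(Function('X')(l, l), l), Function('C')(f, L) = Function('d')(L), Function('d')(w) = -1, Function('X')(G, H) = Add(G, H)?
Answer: 7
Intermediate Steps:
Function('C')(f, L) = -1
Function('q')(E, l) = -1
Function('J')(y, V) = Add(-2, y)
Mul(Function('J')(-5, -4), Function('q')(250, -114)) = Mul(Add(-2, -5), -1) = Mul(-7, -1) = 7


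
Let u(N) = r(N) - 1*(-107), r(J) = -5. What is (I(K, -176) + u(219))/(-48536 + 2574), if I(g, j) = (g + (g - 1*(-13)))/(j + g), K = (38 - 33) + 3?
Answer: -17107/7721616 ≈ -0.0022155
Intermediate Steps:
K = 8 (K = 5 + 3 = 8)
u(N) = 102 (u(N) = -5 - 1*(-107) = -5 + 107 = 102)
I(g, j) = (13 + 2*g)/(g + j) (I(g, j) = (g + (g + 13))/(g + j) = (g + (13 + g))/(g + j) = (13 + 2*g)/(g + j))
(I(K, -176) + u(219))/(-48536 + 2574) = ((13 + 2*8)/(8 - 176) + 102)/(-48536 + 2574) = ((13 + 16)/(-168) + 102)/(-45962) = (-1/168*29 + 102)*(-1/45962) = (-29/168 + 102)*(-1/45962) = (17107/168)*(-1/45962) = -17107/7721616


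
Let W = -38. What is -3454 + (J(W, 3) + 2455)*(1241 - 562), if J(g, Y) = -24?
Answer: 1647195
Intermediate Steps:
-3454 + (J(W, 3) + 2455)*(1241 - 562) = -3454 + (-24 + 2455)*(1241 - 562) = -3454 + 2431*679 = -3454 + 1650649 = 1647195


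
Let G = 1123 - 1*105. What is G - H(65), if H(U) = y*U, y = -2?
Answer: 1148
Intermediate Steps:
G = 1018 (G = 1123 - 105 = 1018)
H(U) = -2*U
G - H(65) = 1018 - (-2)*65 = 1018 - 1*(-130) = 1018 + 130 = 1148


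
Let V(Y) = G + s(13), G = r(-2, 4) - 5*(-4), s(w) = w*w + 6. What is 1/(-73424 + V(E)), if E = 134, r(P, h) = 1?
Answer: -1/73228 ≈ -1.3656e-5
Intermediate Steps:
s(w) = 6 + w**2 (s(w) = w**2 + 6 = 6 + w**2)
G = 21 (G = 1 - 5*(-4) = 1 + 20 = 21)
V(Y) = 196 (V(Y) = 21 + (6 + 13**2) = 21 + (6 + 169) = 21 + 175 = 196)
1/(-73424 + V(E)) = 1/(-73424 + 196) = 1/(-73228) = -1/73228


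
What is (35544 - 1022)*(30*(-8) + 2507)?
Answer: 78261374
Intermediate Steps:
(35544 - 1022)*(30*(-8) + 2507) = 34522*(-240 + 2507) = 34522*2267 = 78261374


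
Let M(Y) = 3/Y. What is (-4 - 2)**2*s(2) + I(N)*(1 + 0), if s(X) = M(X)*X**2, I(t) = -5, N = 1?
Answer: 211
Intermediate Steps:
s(X) = 3*X (s(X) = (3/X)*X**2 = 3*X)
(-4 - 2)**2*s(2) + I(N)*(1 + 0) = (-4 - 2)**2*(3*2) - 5*(1 + 0) = (-6)**2*6 - 5*1 = 36*6 - 5 = 216 - 5 = 211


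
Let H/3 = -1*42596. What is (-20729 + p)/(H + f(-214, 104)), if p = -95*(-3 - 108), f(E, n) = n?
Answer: 2546/31921 ≈ 0.079759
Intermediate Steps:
p = 10545 (p = -95*(-111) = 10545)
H = -127788 (H = 3*(-1*42596) = 3*(-42596) = -127788)
(-20729 + p)/(H + f(-214, 104)) = (-20729 + 10545)/(-127788 + 104) = -10184/(-127684) = -10184*(-1/127684) = 2546/31921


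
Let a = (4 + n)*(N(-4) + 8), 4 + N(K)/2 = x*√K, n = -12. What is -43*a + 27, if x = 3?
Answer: 27 + 4128*I ≈ 27.0 + 4128.0*I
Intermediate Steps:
N(K) = -8 + 6*√K (N(K) = -8 + 2*(3*√K) = -8 + 6*√K)
a = -96*I (a = (4 - 12)*((-8 + 6*√(-4)) + 8) = -8*((-8 + 6*(2*I)) + 8) = -8*((-8 + 12*I) + 8) = -96*I ≈ -96.0*I)
-43*a + 27 = -(-4128)*I + 27 = 4128*I + 27 = 27 + 4128*I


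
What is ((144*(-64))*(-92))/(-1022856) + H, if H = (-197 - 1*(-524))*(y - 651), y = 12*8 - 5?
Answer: -339322896/1853 ≈ -1.8312e+5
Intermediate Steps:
y = 91 (y = 96 - 5 = 91)
H = -183120 (H = (-197 - 1*(-524))*(91 - 651) = (-197 + 524)*(-560) = 327*(-560) = -183120)
((144*(-64))*(-92))/(-1022856) + H = ((144*(-64))*(-92))/(-1022856) - 183120 = -9216*(-92)*(-1/1022856) - 183120 = 847872*(-1/1022856) - 183120 = -1536/1853 - 183120 = -339322896/1853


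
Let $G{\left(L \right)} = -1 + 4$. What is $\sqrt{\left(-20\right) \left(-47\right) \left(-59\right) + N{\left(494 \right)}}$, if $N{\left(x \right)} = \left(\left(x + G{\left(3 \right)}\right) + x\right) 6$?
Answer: $i \sqrt{49514} \approx 222.52 i$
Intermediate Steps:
$G{\left(L \right)} = 3$
$N{\left(x \right)} = 18 + 12 x$ ($N{\left(x \right)} = \left(\left(x + 3\right) + x\right) 6 = \left(\left(3 + x\right) + x\right) 6 = \left(3 + 2 x\right) 6 = 18 + 12 x$)
$\sqrt{\left(-20\right) \left(-47\right) \left(-59\right) + N{\left(494 \right)}} = \sqrt{\left(-20\right) \left(-47\right) \left(-59\right) + \left(18 + 12 \cdot 494\right)} = \sqrt{940 \left(-59\right) + \left(18 + 5928\right)} = \sqrt{-55460 + 5946} = \sqrt{-49514} = i \sqrt{49514}$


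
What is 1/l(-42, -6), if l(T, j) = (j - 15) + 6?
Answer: -1/15 ≈ -0.066667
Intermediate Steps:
l(T, j) = -9 + j (l(T, j) = (-15 + j) + 6 = -9 + j)
1/l(-42, -6) = 1/(-9 - 6) = 1/(-15) = -1/15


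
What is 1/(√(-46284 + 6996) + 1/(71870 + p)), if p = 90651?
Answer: 162521/1037716907926009 - 52826150882*I*√9822/1037716907926009 ≈ 1.5661e-10 - 0.0050451*I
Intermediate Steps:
1/(√(-46284 + 6996) + 1/(71870 + p)) = 1/(√(-46284 + 6996) + 1/(71870 + 90651)) = 1/(√(-39288) + 1/162521) = 1/(2*I*√9822 + 1/162521) = 1/(1/162521 + 2*I*√9822)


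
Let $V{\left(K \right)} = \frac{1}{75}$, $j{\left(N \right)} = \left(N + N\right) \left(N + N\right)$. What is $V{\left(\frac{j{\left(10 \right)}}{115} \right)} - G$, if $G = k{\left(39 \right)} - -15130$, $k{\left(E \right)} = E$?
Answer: $- \frac{1137674}{75} \approx -15169.0$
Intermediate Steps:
$j{\left(N \right)} = 4 N^{2}$ ($j{\left(N \right)} = 2 N 2 N = 4 N^{2}$)
$V{\left(K \right)} = \frac{1}{75}$
$G = 15169$ ($G = 39 - -15130 = 39 + 15130 = 15169$)
$V{\left(\frac{j{\left(10 \right)}}{115} \right)} - G = \frac{1}{75} - 15169 = - \frac{1137674}{75}$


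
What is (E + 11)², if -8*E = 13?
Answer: 5625/64 ≈ 87.891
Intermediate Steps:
E = -13/8 (E = -⅛*13 = -13/8 ≈ -1.6250)
(E + 11)² = (-13/8 + 11)² = (75/8)² = 5625/64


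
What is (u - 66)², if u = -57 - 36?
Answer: 25281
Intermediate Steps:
u = -93
(u - 66)² = (-93 - 66)² = (-159)² = 25281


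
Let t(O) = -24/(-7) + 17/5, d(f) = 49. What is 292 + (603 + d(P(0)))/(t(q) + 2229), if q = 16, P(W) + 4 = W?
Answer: 11436494/39127 ≈ 292.29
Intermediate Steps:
P(W) = -4 + W
t(O) = 239/35 (t(O) = -24*(-1/7) + 17*(1/5) = 24/7 + 17/5 = 239/35)
292 + (603 + d(P(0)))/(t(q) + 2229) = 292 + (603 + 49)/(239/35 + 2229) = 292 + 652/(78254/35) = 292 + 652*(35/78254) = 292 + 11410/39127 = 11436494/39127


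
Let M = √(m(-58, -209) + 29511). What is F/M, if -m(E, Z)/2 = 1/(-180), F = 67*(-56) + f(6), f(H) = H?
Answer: -11238*√26559910/2655991 ≈ -21.806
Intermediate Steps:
F = -3746 (F = 67*(-56) + 6 = -3752 + 6 = -3746)
m(E, Z) = 1/90 (m(E, Z) = -2/(-180) = -2*(-1/180) = 1/90)
M = √26559910/30 (M = √(1/90 + 29511) = √(2655991/90) = √26559910/30 ≈ 171.79)
F/M = -3746*3*√26559910/2655991 = -11238*√26559910/2655991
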